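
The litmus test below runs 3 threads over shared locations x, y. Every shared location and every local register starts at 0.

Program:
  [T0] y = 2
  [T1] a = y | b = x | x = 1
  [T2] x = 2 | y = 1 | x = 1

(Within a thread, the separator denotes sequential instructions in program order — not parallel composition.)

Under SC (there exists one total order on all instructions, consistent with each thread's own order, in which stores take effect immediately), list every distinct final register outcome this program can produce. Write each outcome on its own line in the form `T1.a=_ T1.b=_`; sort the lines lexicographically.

T1.a=0 T1.b=0
T1.a=0 T1.b=1
T1.a=0 T1.b=2
T1.a=1 T1.b=1
T1.a=1 T1.b=2
T1.a=2 T1.b=0
T1.a=2 T1.b=1
T1.a=2 T1.b=2

outcome vector order: (T1.a,T1.b)
|SC outcomes| = 8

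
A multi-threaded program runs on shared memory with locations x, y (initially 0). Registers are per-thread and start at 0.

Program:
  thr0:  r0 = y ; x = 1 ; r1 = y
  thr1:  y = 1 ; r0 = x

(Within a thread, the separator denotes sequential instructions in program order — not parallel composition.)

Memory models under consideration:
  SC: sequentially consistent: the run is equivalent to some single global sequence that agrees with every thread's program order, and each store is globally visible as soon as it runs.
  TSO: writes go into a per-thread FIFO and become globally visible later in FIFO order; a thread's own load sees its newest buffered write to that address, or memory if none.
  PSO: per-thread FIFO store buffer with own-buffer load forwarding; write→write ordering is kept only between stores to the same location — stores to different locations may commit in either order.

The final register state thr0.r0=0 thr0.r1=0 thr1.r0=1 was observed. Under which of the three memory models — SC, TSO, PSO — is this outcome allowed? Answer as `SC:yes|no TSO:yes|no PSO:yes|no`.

outcome vector order: (thr0.r0,thr0.r1,thr1.r0)
SC: 5 outcomes — {(0,0,1); (0,1,0); (0,1,1); (1,1,0); (1,1,1)}
TSO: 6 outcomes — {(0,0,0); (0,0,1); (0,1,0); (0,1,1); (1,1,0); (1,1,1)}
PSO: 6 outcomes — {(0,0,0); (0,0,1); (0,1,0); (0,1,1); (1,1,0); (1,1,1)}
target (0,0,1) ∈ {SC,TSO,PSO}

SC:yes TSO:yes PSO:yes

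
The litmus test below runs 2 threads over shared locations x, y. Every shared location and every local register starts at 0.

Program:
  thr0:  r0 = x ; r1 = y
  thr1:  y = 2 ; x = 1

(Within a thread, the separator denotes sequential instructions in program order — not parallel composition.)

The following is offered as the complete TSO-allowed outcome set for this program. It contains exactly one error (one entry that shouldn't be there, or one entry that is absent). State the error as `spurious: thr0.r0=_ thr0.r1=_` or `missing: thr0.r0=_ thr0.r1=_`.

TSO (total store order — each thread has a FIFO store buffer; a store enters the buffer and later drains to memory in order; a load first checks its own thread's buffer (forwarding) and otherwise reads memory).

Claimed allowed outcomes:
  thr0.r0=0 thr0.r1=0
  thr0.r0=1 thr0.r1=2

missing: thr0.r0=0 thr0.r1=2

outcome vector order: (thr0.r0,thr0.r1)
under TSO → 0/0, 0/2, 1/2
TSO∖claimed = {0/2}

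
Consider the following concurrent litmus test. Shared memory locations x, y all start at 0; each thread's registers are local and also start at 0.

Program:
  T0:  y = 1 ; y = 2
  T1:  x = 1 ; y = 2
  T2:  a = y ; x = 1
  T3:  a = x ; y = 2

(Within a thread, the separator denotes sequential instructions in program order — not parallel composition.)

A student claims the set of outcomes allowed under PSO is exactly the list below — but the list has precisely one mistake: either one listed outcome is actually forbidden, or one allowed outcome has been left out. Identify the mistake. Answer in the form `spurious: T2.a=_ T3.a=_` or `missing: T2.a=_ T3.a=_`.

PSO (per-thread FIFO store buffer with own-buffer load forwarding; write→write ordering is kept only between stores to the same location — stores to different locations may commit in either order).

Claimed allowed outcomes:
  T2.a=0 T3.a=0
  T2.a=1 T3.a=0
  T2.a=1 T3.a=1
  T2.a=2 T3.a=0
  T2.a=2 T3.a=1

outcome vector order: (T2.a,T3.a)
under PSO → 00; 01; 10; 11; 20; 21
PSO∖claimed = {01}

missing: T2.a=0 T3.a=1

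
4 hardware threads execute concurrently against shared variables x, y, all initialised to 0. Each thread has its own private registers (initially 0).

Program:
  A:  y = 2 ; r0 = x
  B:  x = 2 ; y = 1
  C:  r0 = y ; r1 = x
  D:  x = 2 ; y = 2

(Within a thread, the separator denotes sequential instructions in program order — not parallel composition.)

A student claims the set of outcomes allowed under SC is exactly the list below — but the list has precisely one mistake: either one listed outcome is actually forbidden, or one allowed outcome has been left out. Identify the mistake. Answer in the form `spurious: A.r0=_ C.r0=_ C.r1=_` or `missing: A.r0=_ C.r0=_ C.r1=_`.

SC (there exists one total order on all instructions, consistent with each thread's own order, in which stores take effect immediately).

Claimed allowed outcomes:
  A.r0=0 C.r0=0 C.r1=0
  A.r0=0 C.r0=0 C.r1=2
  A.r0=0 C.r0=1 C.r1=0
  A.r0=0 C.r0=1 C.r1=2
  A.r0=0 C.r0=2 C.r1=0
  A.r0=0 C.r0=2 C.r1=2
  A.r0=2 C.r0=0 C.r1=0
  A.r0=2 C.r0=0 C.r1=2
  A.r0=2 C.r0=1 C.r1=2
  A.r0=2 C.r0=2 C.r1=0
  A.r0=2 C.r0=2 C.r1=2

outcome vector order: (A.r0,C.r0,C.r1)
SC (10): (0,0,0) (0,0,2) (0,1,2) (0,2,0) (0,2,2) (2,0,0) (2,0,2) (2,1,2) (2,2,0) (2,2,2)
claimed∖SC = {(0,1,0)}

spurious: A.r0=0 C.r0=1 C.r1=0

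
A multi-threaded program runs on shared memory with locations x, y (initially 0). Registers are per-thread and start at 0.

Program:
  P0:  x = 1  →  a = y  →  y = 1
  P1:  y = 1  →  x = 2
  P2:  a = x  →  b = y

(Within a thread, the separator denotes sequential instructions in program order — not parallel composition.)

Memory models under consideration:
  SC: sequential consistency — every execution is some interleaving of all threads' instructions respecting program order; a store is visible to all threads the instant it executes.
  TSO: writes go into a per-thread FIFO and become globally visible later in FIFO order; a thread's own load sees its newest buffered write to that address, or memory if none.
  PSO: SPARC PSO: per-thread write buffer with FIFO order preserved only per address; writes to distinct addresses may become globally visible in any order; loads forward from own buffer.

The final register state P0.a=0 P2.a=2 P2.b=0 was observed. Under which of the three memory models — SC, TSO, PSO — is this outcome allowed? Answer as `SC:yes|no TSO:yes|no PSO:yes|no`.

SC:no TSO:no PSO:yes

outcome vector order: (P0.a,P2.a,P2.b)
SC: 10 outcomes — {000, 001, 010, 011, 021, 100, 101, 110, 111, 121}
TSO: 10 outcomes — {000, 001, 010, 011, 021, 100, 101, 110, 111, 121}
PSO: 12 outcomes — {000, 001, 010, 011, 020, 021, 100, 101, 110, 111, 120, 121}
target 020 ∈ {PSO}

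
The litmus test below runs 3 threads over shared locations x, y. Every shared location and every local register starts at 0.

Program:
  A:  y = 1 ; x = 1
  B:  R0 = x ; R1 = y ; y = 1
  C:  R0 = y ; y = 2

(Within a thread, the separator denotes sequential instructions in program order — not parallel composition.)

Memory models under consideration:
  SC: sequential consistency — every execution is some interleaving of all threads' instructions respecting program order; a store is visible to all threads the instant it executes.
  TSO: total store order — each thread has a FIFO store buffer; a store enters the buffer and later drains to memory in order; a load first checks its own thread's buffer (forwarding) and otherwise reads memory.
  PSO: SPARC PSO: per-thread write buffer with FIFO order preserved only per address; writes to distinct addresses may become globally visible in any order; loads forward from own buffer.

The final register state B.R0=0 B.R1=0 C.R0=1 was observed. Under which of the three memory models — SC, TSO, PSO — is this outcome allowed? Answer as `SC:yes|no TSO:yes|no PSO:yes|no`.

SC:yes TSO:yes PSO:yes

outcome vector order: (B.R0,B.R1,C.R0)
SC (10): <0 0 0> <0 0 1> <0 1 0> <0 1 1> <0 2 0> <0 2 1> <1 1 0> <1 1 1> <1 2 0> <1 2 1>
TSO (10): <0 0 0> <0 0 1> <0 1 0> <0 1 1> <0 2 0> <0 2 1> <1 1 0> <1 1 1> <1 2 0> <1 2 1>
PSO (12): <0 0 0> <0 0 1> <0 1 0> <0 1 1> <0 2 0> <0 2 1> <1 0 0> <1 0 1> <1 1 0> <1 1 1> <1 2 0> <1 2 1>
target <0 0 1> ∈ {SC,TSO,PSO}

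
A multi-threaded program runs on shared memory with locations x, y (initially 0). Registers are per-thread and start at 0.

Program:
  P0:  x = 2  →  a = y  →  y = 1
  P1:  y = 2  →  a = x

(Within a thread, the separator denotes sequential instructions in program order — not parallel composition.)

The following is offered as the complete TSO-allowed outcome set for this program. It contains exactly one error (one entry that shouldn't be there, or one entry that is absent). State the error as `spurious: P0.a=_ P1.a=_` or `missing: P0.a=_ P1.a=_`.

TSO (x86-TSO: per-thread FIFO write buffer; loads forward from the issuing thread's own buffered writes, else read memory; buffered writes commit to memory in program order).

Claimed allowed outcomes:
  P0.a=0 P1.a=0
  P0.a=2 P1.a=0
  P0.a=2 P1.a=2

missing: P0.a=0 P1.a=2

outcome vector order: (P0.a,P1.a)
TSO (4): 0/0, 0/2, 2/0, 2/2
TSO∖claimed = {0/2}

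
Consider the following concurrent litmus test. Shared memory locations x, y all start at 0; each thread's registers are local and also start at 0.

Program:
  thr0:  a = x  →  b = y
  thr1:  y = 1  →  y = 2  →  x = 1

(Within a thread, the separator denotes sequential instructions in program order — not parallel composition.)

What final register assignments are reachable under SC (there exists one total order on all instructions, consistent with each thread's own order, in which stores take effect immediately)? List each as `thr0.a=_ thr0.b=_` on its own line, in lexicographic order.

thr0.a=0 thr0.b=0
thr0.a=0 thr0.b=1
thr0.a=0 thr0.b=2
thr0.a=1 thr0.b=2

outcome vector order: (thr0.a,thr0.b)
|SC outcomes| = 4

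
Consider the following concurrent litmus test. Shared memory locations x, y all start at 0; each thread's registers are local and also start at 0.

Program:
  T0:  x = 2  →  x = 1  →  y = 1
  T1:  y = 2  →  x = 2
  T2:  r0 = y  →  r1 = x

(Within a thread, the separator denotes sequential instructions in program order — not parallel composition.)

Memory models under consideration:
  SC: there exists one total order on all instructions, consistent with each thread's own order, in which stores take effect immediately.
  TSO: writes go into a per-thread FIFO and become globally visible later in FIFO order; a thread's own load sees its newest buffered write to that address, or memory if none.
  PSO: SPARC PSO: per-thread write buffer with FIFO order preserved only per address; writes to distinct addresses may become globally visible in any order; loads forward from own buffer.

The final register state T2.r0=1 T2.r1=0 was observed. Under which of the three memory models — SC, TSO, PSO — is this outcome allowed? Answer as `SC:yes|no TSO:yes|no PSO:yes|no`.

outcome vector order: (T2.r0,T2.r1)
SC (8): (0,0); (0,1); (0,2); (1,1); (1,2); (2,0); (2,1); (2,2)
TSO (8): (0,0); (0,1); (0,2); (1,1); (1,2); (2,0); (2,1); (2,2)
PSO (9): (0,0); (0,1); (0,2); (1,0); (1,1); (1,2); (2,0); (2,1); (2,2)
target (1,0) ∈ {PSO}

SC:no TSO:no PSO:yes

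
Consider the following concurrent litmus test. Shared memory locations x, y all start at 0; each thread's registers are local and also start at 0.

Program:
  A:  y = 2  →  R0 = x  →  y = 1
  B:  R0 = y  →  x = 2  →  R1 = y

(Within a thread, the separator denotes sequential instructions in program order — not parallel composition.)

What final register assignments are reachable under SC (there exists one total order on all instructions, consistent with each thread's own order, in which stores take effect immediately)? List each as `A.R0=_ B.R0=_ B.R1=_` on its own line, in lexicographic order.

A.R0=0 B.R0=0 B.R1=1
A.R0=0 B.R0=0 B.R1=2
A.R0=0 B.R0=1 B.R1=1
A.R0=0 B.R0=2 B.R1=1
A.R0=0 B.R0=2 B.R1=2
A.R0=2 B.R0=0 B.R1=0
A.R0=2 B.R0=0 B.R1=1
A.R0=2 B.R0=0 B.R1=2
A.R0=2 B.R0=2 B.R1=1
A.R0=2 B.R0=2 B.R1=2

outcome vector order: (A.R0,B.R0,B.R1)
|SC outcomes| = 10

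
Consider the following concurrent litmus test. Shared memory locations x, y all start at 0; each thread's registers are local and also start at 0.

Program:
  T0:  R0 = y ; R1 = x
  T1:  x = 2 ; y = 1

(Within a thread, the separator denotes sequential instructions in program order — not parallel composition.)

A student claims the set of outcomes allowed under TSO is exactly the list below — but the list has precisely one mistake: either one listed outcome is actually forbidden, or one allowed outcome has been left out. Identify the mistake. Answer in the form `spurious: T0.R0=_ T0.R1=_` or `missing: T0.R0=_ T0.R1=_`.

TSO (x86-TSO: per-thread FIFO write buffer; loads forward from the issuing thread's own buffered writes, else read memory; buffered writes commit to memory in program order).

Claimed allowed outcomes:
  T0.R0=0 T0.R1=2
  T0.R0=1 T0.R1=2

missing: T0.R0=0 T0.R1=0

outcome vector order: (T0.R0,T0.R1)
[TSO] allowed = {0/0 0/2 1/2}
TSO∖claimed = {0/0}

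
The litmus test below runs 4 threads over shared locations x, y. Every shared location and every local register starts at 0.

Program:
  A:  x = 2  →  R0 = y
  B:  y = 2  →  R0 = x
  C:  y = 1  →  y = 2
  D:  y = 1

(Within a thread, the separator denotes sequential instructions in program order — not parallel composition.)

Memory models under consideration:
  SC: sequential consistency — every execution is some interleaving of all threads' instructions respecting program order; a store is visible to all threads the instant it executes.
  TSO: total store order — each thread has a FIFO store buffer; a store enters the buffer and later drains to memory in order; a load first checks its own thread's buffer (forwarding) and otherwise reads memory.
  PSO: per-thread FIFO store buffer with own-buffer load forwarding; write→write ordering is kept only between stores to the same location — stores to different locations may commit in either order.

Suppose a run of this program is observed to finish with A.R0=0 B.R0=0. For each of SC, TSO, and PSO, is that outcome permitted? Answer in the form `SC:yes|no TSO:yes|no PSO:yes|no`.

SC:no TSO:yes PSO:yes

outcome vector order: (A.R0,B.R0)
SC: 5 outcomes — {0/2 1/0 1/2 2/0 2/2}
TSO: 6 outcomes — {0/0 0/2 1/0 1/2 2/0 2/2}
PSO: 6 outcomes — {0/0 0/2 1/0 1/2 2/0 2/2}
target 0/0 ∈ {TSO,PSO}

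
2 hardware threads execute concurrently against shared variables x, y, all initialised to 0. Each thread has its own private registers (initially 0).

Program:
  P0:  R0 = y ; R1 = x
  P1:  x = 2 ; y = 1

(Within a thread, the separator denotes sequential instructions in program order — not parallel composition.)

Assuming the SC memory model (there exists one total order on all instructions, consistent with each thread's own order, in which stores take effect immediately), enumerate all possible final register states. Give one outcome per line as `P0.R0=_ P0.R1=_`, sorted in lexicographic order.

P0.R0=0 P0.R1=0
P0.R0=0 P0.R1=2
P0.R0=1 P0.R1=2

outcome vector order: (P0.R0,P0.R1)
|SC outcomes| = 3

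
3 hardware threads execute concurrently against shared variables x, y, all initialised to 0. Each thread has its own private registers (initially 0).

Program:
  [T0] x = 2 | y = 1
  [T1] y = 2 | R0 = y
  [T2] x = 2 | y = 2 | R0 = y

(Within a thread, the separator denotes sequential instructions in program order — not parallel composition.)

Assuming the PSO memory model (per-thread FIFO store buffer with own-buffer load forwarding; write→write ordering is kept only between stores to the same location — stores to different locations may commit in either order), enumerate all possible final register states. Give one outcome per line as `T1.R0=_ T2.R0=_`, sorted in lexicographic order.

T1.R0=1 T2.R0=1
T1.R0=1 T2.R0=2
T1.R0=2 T2.R0=1
T1.R0=2 T2.R0=2

outcome vector order: (T1.R0,T2.R0)
|PSO outcomes| = 4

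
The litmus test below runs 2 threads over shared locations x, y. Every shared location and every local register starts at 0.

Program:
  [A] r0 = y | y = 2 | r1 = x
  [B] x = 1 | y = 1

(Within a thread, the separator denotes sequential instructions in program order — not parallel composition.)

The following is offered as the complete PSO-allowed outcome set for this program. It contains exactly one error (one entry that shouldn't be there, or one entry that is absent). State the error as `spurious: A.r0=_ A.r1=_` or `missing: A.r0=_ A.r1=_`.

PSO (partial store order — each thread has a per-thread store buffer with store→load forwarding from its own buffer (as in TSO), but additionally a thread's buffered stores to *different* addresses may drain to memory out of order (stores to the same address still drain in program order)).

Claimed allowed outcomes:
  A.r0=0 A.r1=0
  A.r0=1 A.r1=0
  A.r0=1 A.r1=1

missing: A.r0=0 A.r1=1

outcome vector order: (A.r0,A.r1)
PSO: 4 outcomes — {00, 01, 10, 11}
PSO∖claimed = {01}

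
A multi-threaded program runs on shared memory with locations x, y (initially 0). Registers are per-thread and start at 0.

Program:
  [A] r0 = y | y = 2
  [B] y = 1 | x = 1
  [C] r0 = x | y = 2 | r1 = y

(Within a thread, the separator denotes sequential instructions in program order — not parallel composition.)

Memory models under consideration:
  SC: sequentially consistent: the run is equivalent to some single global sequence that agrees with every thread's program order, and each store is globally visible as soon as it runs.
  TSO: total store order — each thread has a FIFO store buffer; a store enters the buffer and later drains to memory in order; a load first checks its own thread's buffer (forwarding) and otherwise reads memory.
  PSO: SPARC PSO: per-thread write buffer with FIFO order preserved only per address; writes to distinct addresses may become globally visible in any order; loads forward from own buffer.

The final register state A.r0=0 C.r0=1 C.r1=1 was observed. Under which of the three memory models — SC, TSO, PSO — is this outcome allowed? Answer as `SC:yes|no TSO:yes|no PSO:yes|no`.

SC:no TSO:no PSO:yes

outcome vector order: (A.r0,C.r0,C.r1)
SC: 9 outcomes — {(0,0,1) (0,0,2) (0,1,2) (1,0,1) (1,0,2) (1,1,2) (2,0,1) (2,0,2) (2,1,2)}
TSO: 9 outcomes — {(0,0,1) (0,0,2) (0,1,2) (1,0,1) (1,0,2) (1,1,2) (2,0,1) (2,0,2) (2,1,2)}
PSO: 12 outcomes — {(0,0,1) (0,0,2) (0,1,1) (0,1,2) (1,0,1) (1,0,2) (1,1,1) (1,1,2) (2,0,1) (2,0,2) (2,1,1) (2,1,2)}
target (0,1,1) ∈ {PSO}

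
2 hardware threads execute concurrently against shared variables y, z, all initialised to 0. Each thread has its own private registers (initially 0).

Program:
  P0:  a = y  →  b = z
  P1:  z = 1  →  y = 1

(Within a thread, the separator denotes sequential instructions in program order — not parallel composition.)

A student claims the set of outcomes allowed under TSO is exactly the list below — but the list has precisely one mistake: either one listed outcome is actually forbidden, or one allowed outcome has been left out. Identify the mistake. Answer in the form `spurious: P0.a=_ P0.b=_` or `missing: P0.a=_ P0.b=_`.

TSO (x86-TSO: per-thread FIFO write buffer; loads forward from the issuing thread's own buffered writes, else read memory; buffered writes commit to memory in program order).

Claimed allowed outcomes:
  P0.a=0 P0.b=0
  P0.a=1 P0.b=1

outcome vector order: (P0.a,P0.b)
under TSO → (0,0), (0,1), (1,1)
TSO∖claimed = {(0,1)}

missing: P0.a=0 P0.b=1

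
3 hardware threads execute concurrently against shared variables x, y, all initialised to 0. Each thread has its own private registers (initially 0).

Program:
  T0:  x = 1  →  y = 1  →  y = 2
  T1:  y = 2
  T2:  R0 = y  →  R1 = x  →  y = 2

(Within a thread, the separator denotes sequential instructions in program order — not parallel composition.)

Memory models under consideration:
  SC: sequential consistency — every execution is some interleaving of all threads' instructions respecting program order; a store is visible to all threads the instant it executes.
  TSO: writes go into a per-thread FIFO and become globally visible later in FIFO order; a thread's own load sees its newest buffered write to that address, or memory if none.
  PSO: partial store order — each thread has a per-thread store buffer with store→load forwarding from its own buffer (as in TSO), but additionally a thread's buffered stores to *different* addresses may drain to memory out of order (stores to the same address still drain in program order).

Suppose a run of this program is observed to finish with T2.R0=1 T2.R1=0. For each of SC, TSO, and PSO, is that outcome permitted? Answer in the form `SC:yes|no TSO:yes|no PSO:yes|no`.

SC:no TSO:no PSO:yes

outcome vector order: (T2.R0,T2.R1)
SC (5): <0 0>; <0 1>; <1 1>; <2 0>; <2 1>
TSO (5): <0 0>; <0 1>; <1 1>; <2 0>; <2 1>
PSO (6): <0 0>; <0 1>; <1 0>; <1 1>; <2 0>; <2 1>
target <1 0> ∈ {PSO}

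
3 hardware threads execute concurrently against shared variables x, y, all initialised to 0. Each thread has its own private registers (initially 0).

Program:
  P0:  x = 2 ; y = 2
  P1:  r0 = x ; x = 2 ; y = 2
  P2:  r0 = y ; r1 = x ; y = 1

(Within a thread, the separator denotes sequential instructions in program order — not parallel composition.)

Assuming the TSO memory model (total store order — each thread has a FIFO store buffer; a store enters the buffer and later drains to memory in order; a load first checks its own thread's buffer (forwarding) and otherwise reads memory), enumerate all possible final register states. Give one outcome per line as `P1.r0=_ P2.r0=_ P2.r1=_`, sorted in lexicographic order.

P1.r0=0 P2.r0=0 P2.r1=0
P1.r0=0 P2.r0=0 P2.r1=2
P1.r0=0 P2.r0=2 P2.r1=2
P1.r0=2 P2.r0=0 P2.r1=0
P1.r0=2 P2.r0=0 P2.r1=2
P1.r0=2 P2.r0=2 P2.r1=2

outcome vector order: (P1.r0,P2.r0,P2.r1)
|TSO outcomes| = 6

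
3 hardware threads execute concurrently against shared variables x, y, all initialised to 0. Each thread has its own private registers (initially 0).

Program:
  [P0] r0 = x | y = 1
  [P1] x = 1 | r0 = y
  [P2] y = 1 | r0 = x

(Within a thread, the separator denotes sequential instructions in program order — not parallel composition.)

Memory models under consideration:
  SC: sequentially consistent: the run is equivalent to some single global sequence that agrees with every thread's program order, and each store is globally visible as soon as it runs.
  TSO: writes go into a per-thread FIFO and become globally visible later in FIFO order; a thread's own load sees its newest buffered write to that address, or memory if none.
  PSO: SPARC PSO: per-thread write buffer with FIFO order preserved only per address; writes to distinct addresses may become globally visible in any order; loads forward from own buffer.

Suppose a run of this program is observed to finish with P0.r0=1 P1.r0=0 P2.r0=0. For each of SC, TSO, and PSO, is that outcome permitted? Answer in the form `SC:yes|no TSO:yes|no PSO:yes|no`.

outcome vector order: (P0.r0,P1.r0,P2.r0)
SC: 6 outcomes — {(0,0,1) (0,1,0) (0,1,1) (1,0,1) (1,1,0) (1,1,1)}
TSO: 8 outcomes — {(0,0,0) (0,0,1) (0,1,0) (0,1,1) (1,0,0) (1,0,1) (1,1,0) (1,1,1)}
PSO: 8 outcomes — {(0,0,0) (0,0,1) (0,1,0) (0,1,1) (1,0,0) (1,0,1) (1,1,0) (1,1,1)}
target (1,0,0) ∈ {TSO,PSO}

SC:no TSO:yes PSO:yes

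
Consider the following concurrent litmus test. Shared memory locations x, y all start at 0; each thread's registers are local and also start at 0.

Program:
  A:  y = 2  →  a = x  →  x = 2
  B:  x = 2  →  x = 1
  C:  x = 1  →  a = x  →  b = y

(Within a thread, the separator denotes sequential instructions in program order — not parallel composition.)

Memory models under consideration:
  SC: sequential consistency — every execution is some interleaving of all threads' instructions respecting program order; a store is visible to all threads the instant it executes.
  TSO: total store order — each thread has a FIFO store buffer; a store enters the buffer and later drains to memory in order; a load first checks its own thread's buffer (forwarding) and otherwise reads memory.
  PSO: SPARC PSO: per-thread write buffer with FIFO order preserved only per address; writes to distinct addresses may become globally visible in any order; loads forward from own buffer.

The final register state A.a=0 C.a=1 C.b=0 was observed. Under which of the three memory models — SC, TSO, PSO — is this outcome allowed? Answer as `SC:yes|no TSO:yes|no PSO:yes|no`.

outcome vector order: (A.a,C.a,C.b)
SC: 10 outcomes — {0/1/2, 0/2/2, 1/1/0, 1/1/2, 1/2/0, 1/2/2, 2/1/0, 2/1/2, 2/2/0, 2/2/2}
TSO: 12 outcomes — {0/1/0, 0/1/2, 0/2/0, 0/2/2, 1/1/0, 1/1/2, 1/2/0, 1/2/2, 2/1/0, 2/1/2, 2/2/0, 2/2/2}
PSO: 12 outcomes — {0/1/0, 0/1/2, 0/2/0, 0/2/2, 1/1/0, 1/1/2, 1/2/0, 1/2/2, 2/1/0, 2/1/2, 2/2/0, 2/2/2}
target 0/1/0 ∈ {TSO,PSO}

SC:no TSO:yes PSO:yes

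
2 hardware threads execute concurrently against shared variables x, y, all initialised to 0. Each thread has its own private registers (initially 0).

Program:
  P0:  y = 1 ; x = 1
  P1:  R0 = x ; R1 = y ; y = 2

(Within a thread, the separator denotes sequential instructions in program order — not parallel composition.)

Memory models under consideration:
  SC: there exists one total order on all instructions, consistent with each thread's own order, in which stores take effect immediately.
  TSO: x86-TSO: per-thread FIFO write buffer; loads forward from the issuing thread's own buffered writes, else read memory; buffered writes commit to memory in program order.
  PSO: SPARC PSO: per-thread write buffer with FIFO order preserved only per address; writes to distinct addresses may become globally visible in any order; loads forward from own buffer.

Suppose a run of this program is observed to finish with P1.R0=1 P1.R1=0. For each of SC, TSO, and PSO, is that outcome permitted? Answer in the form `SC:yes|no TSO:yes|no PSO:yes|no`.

outcome vector order: (P1.R0,P1.R1)
[SC] allowed = {(0,0) (0,1) (1,1)}
[TSO] allowed = {(0,0) (0,1) (1,1)}
[PSO] allowed = {(0,0) (0,1) (1,0) (1,1)}
target (1,0) ∈ {PSO}

SC:no TSO:no PSO:yes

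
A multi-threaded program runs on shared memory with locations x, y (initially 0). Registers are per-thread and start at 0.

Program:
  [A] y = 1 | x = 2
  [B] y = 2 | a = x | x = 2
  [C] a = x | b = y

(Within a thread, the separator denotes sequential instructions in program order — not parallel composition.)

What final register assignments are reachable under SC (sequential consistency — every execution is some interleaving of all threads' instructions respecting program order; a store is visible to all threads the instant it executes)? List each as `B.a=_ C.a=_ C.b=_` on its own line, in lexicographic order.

B.a=0 C.a=0 C.b=0
B.a=0 C.a=0 C.b=1
B.a=0 C.a=0 C.b=2
B.a=0 C.a=2 C.b=1
B.a=0 C.a=2 C.b=2
B.a=2 C.a=0 C.b=0
B.a=2 C.a=0 C.b=1
B.a=2 C.a=0 C.b=2
B.a=2 C.a=2 C.b=1
B.a=2 C.a=2 C.b=2

outcome vector order: (B.a,C.a,C.b)
|SC outcomes| = 10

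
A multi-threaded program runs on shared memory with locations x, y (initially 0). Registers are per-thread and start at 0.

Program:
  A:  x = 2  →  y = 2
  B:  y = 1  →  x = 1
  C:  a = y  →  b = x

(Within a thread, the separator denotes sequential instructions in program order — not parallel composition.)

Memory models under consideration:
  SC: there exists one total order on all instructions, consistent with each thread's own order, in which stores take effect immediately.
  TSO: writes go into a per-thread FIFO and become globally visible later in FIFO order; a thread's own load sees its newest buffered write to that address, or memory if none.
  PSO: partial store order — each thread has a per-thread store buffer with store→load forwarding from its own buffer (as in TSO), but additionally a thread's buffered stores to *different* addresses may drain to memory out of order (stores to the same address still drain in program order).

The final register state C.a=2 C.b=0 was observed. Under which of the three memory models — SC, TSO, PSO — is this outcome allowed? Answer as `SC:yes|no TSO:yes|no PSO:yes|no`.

outcome vector order: (C.a,C.b)
SC (8): (0,0), (0,1), (0,2), (1,0), (1,1), (1,2), (2,1), (2,2)
TSO (8): (0,0), (0,1), (0,2), (1,0), (1,1), (1,2), (2,1), (2,2)
PSO (9): (0,0), (0,1), (0,2), (1,0), (1,1), (1,2), (2,0), (2,1), (2,2)
target (2,0) ∈ {PSO}

SC:no TSO:no PSO:yes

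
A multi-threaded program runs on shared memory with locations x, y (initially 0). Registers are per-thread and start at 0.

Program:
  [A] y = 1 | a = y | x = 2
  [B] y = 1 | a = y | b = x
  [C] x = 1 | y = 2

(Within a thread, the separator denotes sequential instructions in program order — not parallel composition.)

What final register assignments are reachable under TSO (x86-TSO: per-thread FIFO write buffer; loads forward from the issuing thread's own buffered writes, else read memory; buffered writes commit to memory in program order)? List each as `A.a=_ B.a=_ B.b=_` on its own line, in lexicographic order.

outcome vector order: (A.a,B.a,B.b)
|TSO outcomes| = 10

A.a=1 B.a=1 B.b=0
A.a=1 B.a=1 B.b=1
A.a=1 B.a=1 B.b=2
A.a=1 B.a=2 B.b=1
A.a=1 B.a=2 B.b=2
A.a=2 B.a=1 B.b=0
A.a=2 B.a=1 B.b=1
A.a=2 B.a=1 B.b=2
A.a=2 B.a=2 B.b=1
A.a=2 B.a=2 B.b=2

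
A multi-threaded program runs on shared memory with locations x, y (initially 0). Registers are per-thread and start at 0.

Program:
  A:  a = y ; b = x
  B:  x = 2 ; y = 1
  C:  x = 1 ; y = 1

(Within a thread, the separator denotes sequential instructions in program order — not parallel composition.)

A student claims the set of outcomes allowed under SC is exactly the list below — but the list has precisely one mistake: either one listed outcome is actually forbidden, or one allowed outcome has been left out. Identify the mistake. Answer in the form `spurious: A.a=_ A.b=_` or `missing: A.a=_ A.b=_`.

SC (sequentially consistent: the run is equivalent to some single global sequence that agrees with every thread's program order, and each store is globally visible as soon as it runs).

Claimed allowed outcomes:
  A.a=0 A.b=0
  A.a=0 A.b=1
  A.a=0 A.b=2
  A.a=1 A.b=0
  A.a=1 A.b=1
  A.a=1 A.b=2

outcome vector order: (A.a,A.b)
[SC] allowed = {00 01 02 11 12}
claimed∖SC = {10}

spurious: A.a=1 A.b=0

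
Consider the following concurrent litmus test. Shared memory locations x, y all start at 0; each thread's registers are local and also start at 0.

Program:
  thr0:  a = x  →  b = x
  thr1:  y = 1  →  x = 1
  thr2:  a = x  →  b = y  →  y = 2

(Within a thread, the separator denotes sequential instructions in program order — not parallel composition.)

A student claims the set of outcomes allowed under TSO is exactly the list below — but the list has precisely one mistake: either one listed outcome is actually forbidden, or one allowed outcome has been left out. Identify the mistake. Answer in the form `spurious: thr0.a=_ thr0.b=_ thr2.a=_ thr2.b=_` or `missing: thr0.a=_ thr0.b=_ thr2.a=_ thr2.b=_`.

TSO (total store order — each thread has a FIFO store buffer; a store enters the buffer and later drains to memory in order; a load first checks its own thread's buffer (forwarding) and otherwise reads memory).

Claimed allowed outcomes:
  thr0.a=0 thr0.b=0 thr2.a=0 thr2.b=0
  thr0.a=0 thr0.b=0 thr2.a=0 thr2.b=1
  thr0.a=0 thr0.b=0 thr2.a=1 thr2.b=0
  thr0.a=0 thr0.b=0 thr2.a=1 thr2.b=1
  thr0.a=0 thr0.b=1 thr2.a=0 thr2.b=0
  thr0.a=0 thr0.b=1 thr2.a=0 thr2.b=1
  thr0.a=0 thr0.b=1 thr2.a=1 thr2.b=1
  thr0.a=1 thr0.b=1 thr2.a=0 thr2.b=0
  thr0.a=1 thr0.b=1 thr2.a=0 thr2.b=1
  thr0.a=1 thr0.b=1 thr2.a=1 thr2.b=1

spurious: thr0.a=0 thr0.b=0 thr2.a=1 thr2.b=0

outcome vector order: (thr0.a,thr0.b,thr2.a,thr2.b)
TSO: 9 outcomes — {0000, 0001, 0011, 0100, 0101, 0111, 1100, 1101, 1111}
claimed∖TSO = {0010}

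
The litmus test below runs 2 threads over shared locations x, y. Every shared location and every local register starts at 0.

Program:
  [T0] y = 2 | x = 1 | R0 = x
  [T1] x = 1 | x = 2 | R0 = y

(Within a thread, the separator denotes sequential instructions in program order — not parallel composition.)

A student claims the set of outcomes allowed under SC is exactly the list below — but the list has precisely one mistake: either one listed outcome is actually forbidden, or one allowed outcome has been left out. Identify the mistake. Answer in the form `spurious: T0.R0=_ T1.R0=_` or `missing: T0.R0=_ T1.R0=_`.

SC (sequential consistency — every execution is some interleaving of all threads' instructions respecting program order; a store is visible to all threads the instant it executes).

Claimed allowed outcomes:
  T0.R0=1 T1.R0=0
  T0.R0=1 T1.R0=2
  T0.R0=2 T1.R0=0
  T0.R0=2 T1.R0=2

spurious: T0.R0=2 T1.R0=0

outcome vector order: (T0.R0,T1.R0)
under SC → <1 0>; <1 2>; <2 2>
claimed∖SC = {<2 0>}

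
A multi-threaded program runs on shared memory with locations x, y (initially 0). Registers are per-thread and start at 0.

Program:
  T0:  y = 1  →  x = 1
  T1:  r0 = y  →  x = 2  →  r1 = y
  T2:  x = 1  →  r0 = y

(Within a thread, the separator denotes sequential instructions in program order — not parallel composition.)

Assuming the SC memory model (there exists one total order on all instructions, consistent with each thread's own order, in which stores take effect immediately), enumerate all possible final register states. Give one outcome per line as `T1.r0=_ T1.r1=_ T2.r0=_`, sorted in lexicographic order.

T1.r0=0 T1.r1=0 T2.r0=0
T1.r0=0 T1.r1=0 T2.r0=1
T1.r0=0 T1.r1=1 T2.r0=0
T1.r0=0 T1.r1=1 T2.r0=1
T1.r0=1 T1.r1=1 T2.r0=0
T1.r0=1 T1.r1=1 T2.r0=1

outcome vector order: (T1.r0,T1.r1,T2.r0)
|SC outcomes| = 6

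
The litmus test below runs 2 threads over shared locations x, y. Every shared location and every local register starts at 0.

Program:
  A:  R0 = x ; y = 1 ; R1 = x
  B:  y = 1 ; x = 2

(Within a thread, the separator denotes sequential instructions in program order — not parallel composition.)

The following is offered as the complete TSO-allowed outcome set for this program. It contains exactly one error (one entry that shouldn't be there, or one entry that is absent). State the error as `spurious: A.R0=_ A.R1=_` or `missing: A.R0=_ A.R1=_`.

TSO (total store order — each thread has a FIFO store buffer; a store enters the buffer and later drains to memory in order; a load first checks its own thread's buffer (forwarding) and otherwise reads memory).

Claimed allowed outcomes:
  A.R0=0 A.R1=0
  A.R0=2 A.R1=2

missing: A.R0=0 A.R1=2

outcome vector order: (A.R0,A.R1)
TSO (3): (0,0); (0,2); (2,2)
TSO∖claimed = {(0,2)}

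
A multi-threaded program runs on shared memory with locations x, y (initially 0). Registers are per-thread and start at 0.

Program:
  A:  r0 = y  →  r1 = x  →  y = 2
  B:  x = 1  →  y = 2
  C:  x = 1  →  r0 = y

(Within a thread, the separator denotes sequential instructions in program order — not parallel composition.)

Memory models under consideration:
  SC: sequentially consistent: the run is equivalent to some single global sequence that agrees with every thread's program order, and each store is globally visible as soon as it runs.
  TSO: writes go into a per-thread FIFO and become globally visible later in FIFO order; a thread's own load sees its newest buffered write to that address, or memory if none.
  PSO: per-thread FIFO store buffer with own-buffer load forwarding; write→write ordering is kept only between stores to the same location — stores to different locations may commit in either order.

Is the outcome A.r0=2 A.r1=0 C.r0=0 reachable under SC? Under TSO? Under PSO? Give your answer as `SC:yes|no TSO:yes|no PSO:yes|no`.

outcome vector order: (A.r0,A.r1,C.r0)
[SC] allowed = {(0,0,0) (0,0,2) (0,1,0) (0,1,2) (2,1,0) (2,1,2)}
[TSO] allowed = {(0,0,0) (0,0,2) (0,1,0) (0,1,2) (2,1,0) (2,1,2)}
[PSO] allowed = {(0,0,0) (0,0,2) (0,1,0) (0,1,2) (2,0,0) (2,0,2) (2,1,0) (2,1,2)}
target (2,0,0) ∈ {PSO}

SC:no TSO:no PSO:yes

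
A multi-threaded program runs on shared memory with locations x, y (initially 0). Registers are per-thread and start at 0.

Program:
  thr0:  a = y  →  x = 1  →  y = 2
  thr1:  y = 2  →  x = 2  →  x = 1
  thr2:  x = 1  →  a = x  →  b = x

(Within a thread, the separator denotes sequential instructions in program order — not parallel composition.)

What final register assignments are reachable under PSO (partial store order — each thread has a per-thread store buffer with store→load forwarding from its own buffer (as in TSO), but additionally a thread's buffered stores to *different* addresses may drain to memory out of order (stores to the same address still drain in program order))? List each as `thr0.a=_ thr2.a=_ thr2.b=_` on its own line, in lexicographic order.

outcome vector order: (thr0.a,thr2.a,thr2.b)
|PSO outcomes| = 8

thr0.a=0 thr2.a=1 thr2.b=1
thr0.a=0 thr2.a=1 thr2.b=2
thr0.a=0 thr2.a=2 thr2.b=1
thr0.a=0 thr2.a=2 thr2.b=2
thr0.a=2 thr2.a=1 thr2.b=1
thr0.a=2 thr2.a=1 thr2.b=2
thr0.a=2 thr2.a=2 thr2.b=1
thr0.a=2 thr2.a=2 thr2.b=2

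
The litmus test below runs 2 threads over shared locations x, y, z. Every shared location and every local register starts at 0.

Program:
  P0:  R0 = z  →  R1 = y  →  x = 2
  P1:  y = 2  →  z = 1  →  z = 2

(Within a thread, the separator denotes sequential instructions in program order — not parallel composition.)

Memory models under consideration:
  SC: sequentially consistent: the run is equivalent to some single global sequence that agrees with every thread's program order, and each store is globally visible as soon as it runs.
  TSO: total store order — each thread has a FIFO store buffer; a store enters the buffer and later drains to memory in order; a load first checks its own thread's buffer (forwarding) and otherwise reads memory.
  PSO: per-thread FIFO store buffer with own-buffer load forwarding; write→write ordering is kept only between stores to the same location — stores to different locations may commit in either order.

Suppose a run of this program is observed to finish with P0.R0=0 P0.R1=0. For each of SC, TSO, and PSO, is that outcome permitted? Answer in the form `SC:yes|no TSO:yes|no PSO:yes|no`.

SC:yes TSO:yes PSO:yes

outcome vector order: (P0.R0,P0.R1)
SC (4): <0 0> <0 2> <1 2> <2 2>
TSO (4): <0 0> <0 2> <1 2> <2 2>
PSO (6): <0 0> <0 2> <1 0> <1 2> <2 0> <2 2>
target <0 0> ∈ {SC,TSO,PSO}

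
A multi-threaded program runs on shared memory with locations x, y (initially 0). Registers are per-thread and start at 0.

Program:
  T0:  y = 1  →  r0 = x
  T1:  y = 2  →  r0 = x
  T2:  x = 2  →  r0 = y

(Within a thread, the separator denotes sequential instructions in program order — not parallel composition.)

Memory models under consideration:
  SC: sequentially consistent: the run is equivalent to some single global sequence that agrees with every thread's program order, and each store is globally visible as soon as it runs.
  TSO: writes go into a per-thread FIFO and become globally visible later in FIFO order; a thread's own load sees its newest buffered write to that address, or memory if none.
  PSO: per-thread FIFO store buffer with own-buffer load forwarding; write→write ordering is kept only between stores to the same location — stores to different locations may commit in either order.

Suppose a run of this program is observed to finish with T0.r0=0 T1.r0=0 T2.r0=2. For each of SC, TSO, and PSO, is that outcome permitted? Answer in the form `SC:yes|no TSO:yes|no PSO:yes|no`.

outcome vector order: (T0.r0,T1.r0,T2.r0)
[SC] allowed = {0/0/1; 0/0/2; 0/2/1; 0/2/2; 2/0/1; 2/0/2; 2/2/0; 2/2/1; 2/2/2}
[TSO] allowed = {0/0/0; 0/0/1; 0/0/2; 0/2/0; 0/2/1; 0/2/2; 2/0/0; 2/0/1; 2/0/2; 2/2/0; 2/2/1; 2/2/2}
[PSO] allowed = {0/0/0; 0/0/1; 0/0/2; 0/2/0; 0/2/1; 0/2/2; 2/0/0; 2/0/1; 2/0/2; 2/2/0; 2/2/1; 2/2/2}
target 0/0/2 ∈ {SC,TSO,PSO}

SC:yes TSO:yes PSO:yes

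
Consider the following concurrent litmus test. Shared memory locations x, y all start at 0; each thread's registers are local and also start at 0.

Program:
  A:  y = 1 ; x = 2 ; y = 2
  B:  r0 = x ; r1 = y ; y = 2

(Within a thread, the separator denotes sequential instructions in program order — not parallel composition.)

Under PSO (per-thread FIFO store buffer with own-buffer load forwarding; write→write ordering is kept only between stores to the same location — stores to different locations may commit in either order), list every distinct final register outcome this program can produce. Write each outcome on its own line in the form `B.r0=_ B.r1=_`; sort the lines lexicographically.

B.r0=0 B.r1=0
B.r0=0 B.r1=1
B.r0=0 B.r1=2
B.r0=2 B.r1=0
B.r0=2 B.r1=1
B.r0=2 B.r1=2

outcome vector order: (B.r0,B.r1)
|PSO outcomes| = 6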